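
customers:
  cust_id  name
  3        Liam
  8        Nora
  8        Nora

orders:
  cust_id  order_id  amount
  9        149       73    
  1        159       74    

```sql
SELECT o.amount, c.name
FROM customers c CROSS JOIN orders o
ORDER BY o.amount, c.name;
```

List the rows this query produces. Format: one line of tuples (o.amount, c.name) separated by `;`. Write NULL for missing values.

CROSS JOIN pairs every row of `customers` with every row of `orders`: 3 × 2 = 6 rows.
After projecting and ordering:
o.amount | c.name
73 | Liam
73 | Nora
73 | Nora
74 | Liam
74 | Nora
74 | Nora

(73, Liam); (73, Nora); (73, Nora); (74, Liam); (74, Nora); (74, Nora)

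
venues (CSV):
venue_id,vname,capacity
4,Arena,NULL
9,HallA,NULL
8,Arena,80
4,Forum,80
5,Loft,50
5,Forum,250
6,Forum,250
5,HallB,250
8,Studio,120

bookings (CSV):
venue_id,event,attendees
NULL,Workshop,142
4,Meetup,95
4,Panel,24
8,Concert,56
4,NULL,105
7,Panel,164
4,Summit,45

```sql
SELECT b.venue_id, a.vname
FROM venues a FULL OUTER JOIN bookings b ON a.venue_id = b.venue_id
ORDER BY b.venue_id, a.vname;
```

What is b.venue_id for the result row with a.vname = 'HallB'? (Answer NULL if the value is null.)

NULL

FULL OUTER JOIN keeps every row from both sides; unmatched rows get NULL for the other side's columns.
Matching on a.venue_id = b.venue_id. A NULL in a compared column never satisfies the condition.
- a (venue_id=4) pairs with 4 row(s) of b.
- a (venue_id=9) has no partner → padded with NULL.
- a (venue_id=8) pairs with 1 row(s) of b.
- a (venue_id=4) pairs with 4 row(s) of b.
- a (venue_id=5) has no partner → padded with NULL.
- a (venue_id=5) has no partner → padded with NULL.
- a (venue_id=6) has no partner → padded with NULL.
- a (venue_id=5) has no partner → padded with NULL.
- a (venue_id=8) pairs with 1 row(s) of b.
- plus 2 unmatched b row(s), each kept with NULL a columns.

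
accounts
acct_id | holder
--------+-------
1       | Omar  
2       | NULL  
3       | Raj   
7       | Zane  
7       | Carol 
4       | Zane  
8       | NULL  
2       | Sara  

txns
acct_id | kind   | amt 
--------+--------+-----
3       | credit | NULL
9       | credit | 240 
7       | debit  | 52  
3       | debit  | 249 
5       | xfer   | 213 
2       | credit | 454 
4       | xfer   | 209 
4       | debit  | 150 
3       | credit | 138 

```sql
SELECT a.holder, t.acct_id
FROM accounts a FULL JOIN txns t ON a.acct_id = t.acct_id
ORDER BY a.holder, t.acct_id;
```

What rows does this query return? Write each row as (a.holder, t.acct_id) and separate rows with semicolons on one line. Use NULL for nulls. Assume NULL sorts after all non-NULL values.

FULL OUTER JOIN keeps every row from both sides; unmatched rows get NULL for the other side's columns.
Matching on a.acct_id = t.acct_id.
Matched pairs: 9; unmatched a rows kept: 2; unmatched t rows kept: 2.

(Carol, 7); (Omar, NULL); (Raj, 3); (Raj, 3); (Raj, 3); (Sara, 2); (Zane, 4); (Zane, 4); (Zane, 7); (NULL, 2); (NULL, 5); (NULL, 9); (NULL, NULL)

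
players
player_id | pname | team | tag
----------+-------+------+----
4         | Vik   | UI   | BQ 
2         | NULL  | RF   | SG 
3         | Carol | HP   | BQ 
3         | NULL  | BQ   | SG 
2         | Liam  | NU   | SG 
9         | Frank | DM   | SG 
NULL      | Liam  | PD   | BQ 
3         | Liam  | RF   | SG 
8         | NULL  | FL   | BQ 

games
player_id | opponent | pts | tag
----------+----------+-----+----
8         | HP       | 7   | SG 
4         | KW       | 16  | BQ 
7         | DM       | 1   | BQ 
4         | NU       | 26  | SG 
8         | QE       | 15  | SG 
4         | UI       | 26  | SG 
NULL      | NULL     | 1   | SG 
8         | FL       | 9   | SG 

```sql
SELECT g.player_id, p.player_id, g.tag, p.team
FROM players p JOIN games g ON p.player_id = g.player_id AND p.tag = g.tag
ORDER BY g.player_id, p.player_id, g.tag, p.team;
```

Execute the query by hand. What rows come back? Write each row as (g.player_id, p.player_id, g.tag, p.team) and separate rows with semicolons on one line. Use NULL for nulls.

(4, 4, BQ, UI)

INNER JOIN keeps only pairs where the ON condition holds.
Matching on p.player_id = g.player_id AND p.tag = g.tag. A NULL in a compared column never satisfies the condition.
- p[0] player_id=4, tag=BQ → 1 match(es) in g → 1 row(s).
- p[1] player_id=2, tag=SG → no match; dropped.
- p[2] player_id=3, tag=BQ → no match; dropped.
- p[3] player_id=3, tag=SG → no match; dropped.
- p[4] player_id=2, tag=SG → no match; dropped.
- p[5] player_id=9, tag=SG → no match; dropped.
- p[6] player_id=NULL, tag=BQ → no match; dropped.
- p[7] player_id=3, tag=SG → no match; dropped.
- p[8] player_id=8, tag=BQ → no match; dropped.
After projecting and ordering:
g.player_id | p.player_id | g.tag | p.team
4 | 4 | BQ | UI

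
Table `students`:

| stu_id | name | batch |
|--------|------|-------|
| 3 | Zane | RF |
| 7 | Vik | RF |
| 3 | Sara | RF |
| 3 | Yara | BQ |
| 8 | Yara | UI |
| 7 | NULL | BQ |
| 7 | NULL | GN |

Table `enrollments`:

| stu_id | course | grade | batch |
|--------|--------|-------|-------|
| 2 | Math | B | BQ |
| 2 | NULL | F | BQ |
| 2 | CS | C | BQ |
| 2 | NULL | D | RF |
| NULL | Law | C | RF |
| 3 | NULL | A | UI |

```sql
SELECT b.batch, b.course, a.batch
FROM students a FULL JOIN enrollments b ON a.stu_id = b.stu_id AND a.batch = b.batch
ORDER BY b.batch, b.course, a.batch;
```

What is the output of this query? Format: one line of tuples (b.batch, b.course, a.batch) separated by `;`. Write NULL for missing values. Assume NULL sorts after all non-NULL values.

(BQ, CS, NULL); (BQ, Math, NULL); (BQ, NULL, NULL); (RF, Law, NULL); (RF, NULL, NULL); (UI, NULL, NULL); (NULL, NULL, BQ); (NULL, NULL, BQ); (NULL, NULL, GN); (NULL, NULL, RF); (NULL, NULL, RF); (NULL, NULL, RF); (NULL, NULL, UI)

FULL OUTER JOIN keeps every row from both sides; unmatched rows get NULL for the other side's columns.
Matching on a.stu_id = b.stu_id AND a.batch = b.batch. A NULL in a compared column never satisfies the condition.
- a (stu_id=3, batch=RF) has no partner → padded with NULL.
- a (stu_id=7, batch=RF) has no partner → padded with NULL.
- a (stu_id=3, batch=RF) has no partner → padded with NULL.
- a (stu_id=3, batch=BQ) has no partner → padded with NULL.
- a (stu_id=8, batch=UI) has no partner → padded with NULL.
- a (stu_id=7, batch=BQ) has no partner → padded with NULL.
- a (stu_id=7, batch=GN) has no partner → padded with NULL.
- plus 6 unmatched b row(s), each kept with NULL a columns.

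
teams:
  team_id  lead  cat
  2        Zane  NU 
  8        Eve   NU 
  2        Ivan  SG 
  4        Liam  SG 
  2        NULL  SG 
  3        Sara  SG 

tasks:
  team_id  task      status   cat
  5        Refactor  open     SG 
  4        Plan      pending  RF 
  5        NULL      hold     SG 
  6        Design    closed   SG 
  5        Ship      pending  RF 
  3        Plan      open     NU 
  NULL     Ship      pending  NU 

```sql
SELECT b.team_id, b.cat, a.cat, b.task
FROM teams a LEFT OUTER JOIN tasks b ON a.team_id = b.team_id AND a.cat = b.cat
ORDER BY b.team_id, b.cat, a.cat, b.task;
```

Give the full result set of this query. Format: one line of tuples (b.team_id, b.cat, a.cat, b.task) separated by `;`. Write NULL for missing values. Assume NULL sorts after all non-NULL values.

LEFT JOIN keeps every row from `teams`; unmatched rows get NULL for `tasks`'s columns.
Matching on a.team_id = b.team_id AND a.cat = b.cat. A NULL in a compared column never satisfies the condition.
Matched pairs: 0; unmatched a rows kept: 6.

(NULL, NULL, NU, NULL); (NULL, NULL, NU, NULL); (NULL, NULL, SG, NULL); (NULL, NULL, SG, NULL); (NULL, NULL, SG, NULL); (NULL, NULL, SG, NULL)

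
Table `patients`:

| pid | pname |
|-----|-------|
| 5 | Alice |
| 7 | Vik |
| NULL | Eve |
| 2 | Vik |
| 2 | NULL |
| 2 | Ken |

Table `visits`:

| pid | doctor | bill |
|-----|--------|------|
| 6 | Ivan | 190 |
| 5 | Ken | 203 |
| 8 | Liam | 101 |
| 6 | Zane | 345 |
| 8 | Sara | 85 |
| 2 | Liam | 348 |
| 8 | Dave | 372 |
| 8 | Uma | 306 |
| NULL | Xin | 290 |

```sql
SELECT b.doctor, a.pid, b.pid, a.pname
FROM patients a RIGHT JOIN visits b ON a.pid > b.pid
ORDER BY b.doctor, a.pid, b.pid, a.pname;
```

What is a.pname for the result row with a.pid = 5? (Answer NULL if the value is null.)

RIGHT JOIN keeps every row from `visits`; unmatched rows get NULL for `patients`'s columns.
Matching on a.pid > b.pid. A NULL in a compared column never satisfies the condition.
- pid=5: 1 matching b row(s), so 1 row(s) emitted.
- pid=7: 4 matching b row(s), so 4 row(s) emitted.
- pid=NULL: no matching b row.
- pid=2: no matching b row.
- pid=2: no matching b row.
- pid=2: no matching b row.
- plus 5 unmatched b row(s), each kept with NULL a columns.

Alice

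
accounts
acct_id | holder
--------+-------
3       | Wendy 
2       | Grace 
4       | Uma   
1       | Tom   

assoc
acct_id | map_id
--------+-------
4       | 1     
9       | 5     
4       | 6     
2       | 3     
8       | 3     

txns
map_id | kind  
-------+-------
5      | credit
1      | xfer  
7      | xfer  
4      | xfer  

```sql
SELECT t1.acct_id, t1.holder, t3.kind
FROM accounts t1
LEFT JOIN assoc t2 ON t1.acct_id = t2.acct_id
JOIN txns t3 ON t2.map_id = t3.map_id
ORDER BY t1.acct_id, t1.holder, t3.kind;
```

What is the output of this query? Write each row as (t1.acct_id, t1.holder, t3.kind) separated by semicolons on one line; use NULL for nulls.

Step 1 — t1 LEFT JOIN t2 on acct_id → 5 row(s).
Then INNER JOIN `txns t3` on map_id: keep only rows whose t2.map_id appears in t3.

(4, Uma, xfer)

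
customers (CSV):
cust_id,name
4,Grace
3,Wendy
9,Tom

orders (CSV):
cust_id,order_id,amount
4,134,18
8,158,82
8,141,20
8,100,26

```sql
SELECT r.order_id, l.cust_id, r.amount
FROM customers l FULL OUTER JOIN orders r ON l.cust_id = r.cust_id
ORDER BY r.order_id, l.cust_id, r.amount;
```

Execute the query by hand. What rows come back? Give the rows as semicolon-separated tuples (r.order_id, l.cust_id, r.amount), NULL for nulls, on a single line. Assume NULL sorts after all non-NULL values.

FULL OUTER JOIN keeps every row from both sides; unmatched rows get NULL for the other side's columns.
Matching on l.cust_id = r.cust_id.
- cust_id=4: 1 matching r row(s), so 1 row(s) emitted.
- cust_id=3: no r row matches, row kept with r columns NULL.
- cust_id=9: no r row matches, row kept with r columns NULL.
- plus 3 unmatched r row(s), each kept with NULL l columns.
After projecting and ordering:
r.order_id | l.cust_id | r.amount
100 | NULL | 26
134 | 4 | 18
141 | NULL | 20
158 | NULL | 82
NULL | 3 | NULL
NULL | 9 | NULL

(100, NULL, 26); (134, 4, 18); (141, NULL, 20); (158, NULL, 82); (NULL, 3, NULL); (NULL, 9, NULL)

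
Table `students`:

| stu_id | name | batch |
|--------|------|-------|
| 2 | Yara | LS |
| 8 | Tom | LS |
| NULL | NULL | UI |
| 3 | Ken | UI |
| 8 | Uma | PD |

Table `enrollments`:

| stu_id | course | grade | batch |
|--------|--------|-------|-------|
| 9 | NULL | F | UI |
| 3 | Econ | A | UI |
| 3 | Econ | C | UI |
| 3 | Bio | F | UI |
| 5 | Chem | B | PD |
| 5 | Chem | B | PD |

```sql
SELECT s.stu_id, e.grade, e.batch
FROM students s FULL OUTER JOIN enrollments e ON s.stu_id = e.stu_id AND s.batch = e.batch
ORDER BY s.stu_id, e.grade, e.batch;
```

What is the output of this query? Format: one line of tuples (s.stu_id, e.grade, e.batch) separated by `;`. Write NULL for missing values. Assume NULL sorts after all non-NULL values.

(2, NULL, NULL); (3, A, UI); (3, C, UI); (3, F, UI); (8, NULL, NULL); (8, NULL, NULL); (NULL, B, PD); (NULL, B, PD); (NULL, F, UI); (NULL, NULL, NULL)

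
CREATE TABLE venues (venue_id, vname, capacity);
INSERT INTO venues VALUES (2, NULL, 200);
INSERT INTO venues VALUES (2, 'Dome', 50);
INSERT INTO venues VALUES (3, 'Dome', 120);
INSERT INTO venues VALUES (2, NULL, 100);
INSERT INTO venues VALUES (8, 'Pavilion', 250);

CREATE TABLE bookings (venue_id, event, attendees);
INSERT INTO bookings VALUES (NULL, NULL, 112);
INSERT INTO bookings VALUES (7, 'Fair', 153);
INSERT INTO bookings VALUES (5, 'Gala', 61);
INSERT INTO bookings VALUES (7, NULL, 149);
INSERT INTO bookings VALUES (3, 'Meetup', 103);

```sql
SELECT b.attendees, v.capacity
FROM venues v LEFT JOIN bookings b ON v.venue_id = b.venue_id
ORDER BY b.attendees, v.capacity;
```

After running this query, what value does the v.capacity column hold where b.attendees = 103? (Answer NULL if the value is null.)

120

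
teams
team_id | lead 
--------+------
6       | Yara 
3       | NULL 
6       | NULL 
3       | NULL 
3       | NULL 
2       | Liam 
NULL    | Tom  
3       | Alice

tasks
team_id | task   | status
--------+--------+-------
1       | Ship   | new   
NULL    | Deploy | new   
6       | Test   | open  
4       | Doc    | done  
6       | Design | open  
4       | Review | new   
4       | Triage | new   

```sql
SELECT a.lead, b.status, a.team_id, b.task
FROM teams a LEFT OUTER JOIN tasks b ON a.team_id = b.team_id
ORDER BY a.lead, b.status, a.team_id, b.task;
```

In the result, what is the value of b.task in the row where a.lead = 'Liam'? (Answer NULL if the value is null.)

LEFT JOIN keeps every row from `teams`; unmatched rows get NULL for `tasks`'s columns.
Matching on a.team_id = b.team_id. A NULL in a compared column never satisfies the condition.
- team_id=6: 2 matching b row(s), so 2 row(s) emitted.
- team_id=3: no b row matches, row kept with b columns NULL.
- team_id=6: 2 matching b row(s), so 2 row(s) emitted.
- team_id=3: no b row matches, row kept with b columns NULL.
- team_id=3: no b row matches, row kept with b columns NULL.
- team_id=2: no b row matches, row kept with b columns NULL.
- team_id=NULL: no b row matches, row kept with b columns NULL.
- team_id=3: no b row matches, row kept with b columns NULL.

NULL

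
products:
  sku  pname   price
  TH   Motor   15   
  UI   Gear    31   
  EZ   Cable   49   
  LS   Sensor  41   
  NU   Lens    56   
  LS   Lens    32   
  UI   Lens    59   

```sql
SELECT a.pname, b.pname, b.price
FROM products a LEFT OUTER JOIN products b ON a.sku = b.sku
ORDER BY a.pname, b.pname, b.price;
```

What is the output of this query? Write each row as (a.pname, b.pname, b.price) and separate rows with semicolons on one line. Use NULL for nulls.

(Cable, Cable, 49); (Gear, Gear, 31); (Gear, Lens, 59); (Lens, Gear, 31); (Lens, Lens, 32); (Lens, Lens, 56); (Lens, Lens, 59); (Lens, Sensor, 41); (Motor, Motor, 15); (Sensor, Lens, 32); (Sensor, Sensor, 41)

LEFT JOIN keeps every row from `products a`; unmatched rows get NULL for `products b`'s columns.
Matching on a.sku = b.sku.
- a[0] sku=TH → 1 match(es) in b → 1 row(s).
- a[1] sku=UI → 2 match(es) in b → 2 row(s).
- a[2] sku=EZ → 1 match(es) in b → 1 row(s).
- a[3] sku=LS → 2 match(es) in b → 2 row(s).
- a[4] sku=NU → 1 match(es) in b → 1 row(s).
- a[5] sku=LS → 2 match(es) in b → 2 row(s).
- a[6] sku=UI → 2 match(es) in b → 2 row(s).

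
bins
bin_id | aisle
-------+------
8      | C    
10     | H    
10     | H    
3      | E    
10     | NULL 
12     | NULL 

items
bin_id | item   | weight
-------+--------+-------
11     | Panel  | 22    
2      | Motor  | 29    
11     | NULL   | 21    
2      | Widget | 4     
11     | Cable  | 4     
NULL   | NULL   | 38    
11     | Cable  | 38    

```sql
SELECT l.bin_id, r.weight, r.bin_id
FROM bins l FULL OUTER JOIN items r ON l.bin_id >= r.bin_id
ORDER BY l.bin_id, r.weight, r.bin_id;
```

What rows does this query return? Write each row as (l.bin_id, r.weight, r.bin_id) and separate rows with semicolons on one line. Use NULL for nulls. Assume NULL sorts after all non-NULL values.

FULL OUTER JOIN keeps every row from both sides; unmatched rows get NULL for the other side's columns.
Matching on l.bin_id >= r.bin_id. A NULL in a compared column never satisfies the condition.
- bin_id=8: 2 matching r row(s), so 2 row(s) emitted.
- bin_id=10: 2 matching r row(s), so 2 row(s) emitted.
- bin_id=10: 2 matching r row(s), so 2 row(s) emitted.
- bin_id=3: 2 matching r row(s), so 2 row(s) emitted.
- bin_id=10: 2 matching r row(s), so 2 row(s) emitted.
- bin_id=12: 6 matching r row(s), so 6 row(s) emitted.
- 1 r row(s) had no l match → kept, l columns NULL.

(3, 4, 2); (3, 29, 2); (8, 4, 2); (8, 29, 2); (10, 4, 2); (10, 4, 2); (10, 4, 2); (10, 29, 2); (10, 29, 2); (10, 29, 2); (12, 4, 2); (12, 4, 11); (12, 21, 11); (12, 22, 11); (12, 29, 2); (12, 38, 11); (NULL, 38, NULL)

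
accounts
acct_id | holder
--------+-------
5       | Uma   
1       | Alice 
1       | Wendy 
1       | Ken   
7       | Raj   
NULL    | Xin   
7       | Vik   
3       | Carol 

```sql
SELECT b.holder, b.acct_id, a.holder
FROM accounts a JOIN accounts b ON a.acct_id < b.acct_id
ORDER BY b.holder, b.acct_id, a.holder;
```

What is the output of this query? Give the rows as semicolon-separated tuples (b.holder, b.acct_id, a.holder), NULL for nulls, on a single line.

INNER JOIN keeps only pairs where the ON condition holds.
Matching on a.acct_id < b.acct_id. A NULL in a compared column never satisfies the condition.
Matched pairs: 17.

(Carol, 3, Alice); (Carol, 3, Ken); (Carol, 3, Wendy); (Raj, 7, Alice); (Raj, 7, Carol); (Raj, 7, Ken); (Raj, 7, Uma); (Raj, 7, Wendy); (Uma, 5, Alice); (Uma, 5, Carol); (Uma, 5, Ken); (Uma, 5, Wendy); (Vik, 7, Alice); (Vik, 7, Carol); (Vik, 7, Ken); (Vik, 7, Uma); (Vik, 7, Wendy)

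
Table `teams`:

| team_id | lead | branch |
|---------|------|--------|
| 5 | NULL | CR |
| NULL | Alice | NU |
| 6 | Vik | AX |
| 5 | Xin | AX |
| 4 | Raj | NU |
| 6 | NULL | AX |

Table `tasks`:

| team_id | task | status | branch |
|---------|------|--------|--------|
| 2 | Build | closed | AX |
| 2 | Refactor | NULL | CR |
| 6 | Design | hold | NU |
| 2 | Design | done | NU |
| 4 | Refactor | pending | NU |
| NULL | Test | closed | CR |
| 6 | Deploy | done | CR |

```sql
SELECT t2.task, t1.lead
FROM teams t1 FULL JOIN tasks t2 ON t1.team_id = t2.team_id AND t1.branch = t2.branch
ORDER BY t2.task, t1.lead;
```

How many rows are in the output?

12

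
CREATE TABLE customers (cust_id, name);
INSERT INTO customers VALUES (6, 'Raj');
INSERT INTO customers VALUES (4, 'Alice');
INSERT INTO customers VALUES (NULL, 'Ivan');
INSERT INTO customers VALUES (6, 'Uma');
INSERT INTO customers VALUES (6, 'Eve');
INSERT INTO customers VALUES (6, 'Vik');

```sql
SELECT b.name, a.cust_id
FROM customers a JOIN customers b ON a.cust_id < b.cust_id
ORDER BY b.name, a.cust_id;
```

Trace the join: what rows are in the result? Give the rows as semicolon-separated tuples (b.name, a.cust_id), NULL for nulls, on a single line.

INNER JOIN keeps only pairs where the ON condition holds.
Matching on a.cust_id < b.cust_id. A NULL in a compared column never satisfies the condition.
- a row (cust_id=6): no match → dropped.
- a row (cust_id=4): matches 4 b row(s) → 4 output row(s).
- a row (cust_id=NULL): no match → dropped.
- a row (cust_id=6): no match → dropped.
- a row (cust_id=6): no match → dropped.
- a row (cust_id=6): no match → dropped.
After projecting and ordering:
b.name | a.cust_id
Eve | 4
Raj | 4
Uma | 4
Vik | 4

(Eve, 4); (Raj, 4); (Uma, 4); (Vik, 4)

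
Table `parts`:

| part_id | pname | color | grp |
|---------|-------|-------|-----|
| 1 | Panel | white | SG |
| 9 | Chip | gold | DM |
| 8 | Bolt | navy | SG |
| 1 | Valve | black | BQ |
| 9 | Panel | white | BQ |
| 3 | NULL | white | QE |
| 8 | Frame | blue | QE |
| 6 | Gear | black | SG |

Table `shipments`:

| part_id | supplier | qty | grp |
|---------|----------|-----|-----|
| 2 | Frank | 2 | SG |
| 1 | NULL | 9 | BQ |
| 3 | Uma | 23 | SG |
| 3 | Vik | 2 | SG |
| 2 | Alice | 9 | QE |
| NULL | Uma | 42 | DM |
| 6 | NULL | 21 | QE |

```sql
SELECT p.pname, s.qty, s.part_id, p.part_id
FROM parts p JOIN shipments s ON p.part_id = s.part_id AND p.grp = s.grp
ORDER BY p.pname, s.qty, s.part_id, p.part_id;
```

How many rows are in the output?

1

INNER JOIN keeps only pairs where the ON condition holds.
Matching on p.part_id = s.part_id AND p.grp = s.grp. A NULL in a compared column never satisfies the condition.
Matched pairs: 1.
Total: 1 rows.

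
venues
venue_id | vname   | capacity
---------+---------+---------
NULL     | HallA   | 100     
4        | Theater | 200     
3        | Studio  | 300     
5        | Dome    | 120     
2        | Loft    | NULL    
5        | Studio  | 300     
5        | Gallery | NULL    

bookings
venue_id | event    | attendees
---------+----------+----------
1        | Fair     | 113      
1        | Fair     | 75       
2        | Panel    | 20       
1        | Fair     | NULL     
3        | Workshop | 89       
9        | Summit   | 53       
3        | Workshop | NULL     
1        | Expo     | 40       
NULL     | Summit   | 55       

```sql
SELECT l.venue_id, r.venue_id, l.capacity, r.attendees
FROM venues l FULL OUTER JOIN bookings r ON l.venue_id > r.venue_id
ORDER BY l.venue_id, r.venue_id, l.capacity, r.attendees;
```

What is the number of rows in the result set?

FULL OUTER JOIN keeps every row from both sides; unmatched rows get NULL for the other side's columns.
Matching on l.venue_id > r.venue_id. A NULL in a compared column never satisfies the condition.
- l (venue_id=NULL) has no partner → padded with NULL.
- l (venue_id=4) pairs with 7 row(s) of r.
- l (venue_id=3) pairs with 5 row(s) of r.
- l (venue_id=5) pairs with 7 row(s) of r.
- l (venue_id=2) pairs with 4 row(s) of r.
- l (venue_id=5) pairs with 7 row(s) of r.
- l (venue_id=5) pairs with 7 row(s) of r.
- plus 2 unmatched r row(s), each kept with NULL l columns.
Total: 37 matched + 3 padded = 40 rows.

40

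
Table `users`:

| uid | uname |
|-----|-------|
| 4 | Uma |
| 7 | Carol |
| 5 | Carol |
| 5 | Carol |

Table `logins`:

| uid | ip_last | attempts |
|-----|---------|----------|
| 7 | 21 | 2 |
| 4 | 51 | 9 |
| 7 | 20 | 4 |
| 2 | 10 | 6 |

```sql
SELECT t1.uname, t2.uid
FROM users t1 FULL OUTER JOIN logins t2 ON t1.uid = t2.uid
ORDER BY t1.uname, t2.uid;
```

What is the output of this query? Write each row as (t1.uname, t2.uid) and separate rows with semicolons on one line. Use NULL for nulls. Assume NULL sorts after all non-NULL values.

FULL OUTER JOIN keeps every row from both sides; unmatched rows get NULL for the other side's columns.
Matching on t1.uid = t2.uid.
Matched pairs: 3; unmatched t1 rows kept: 2; unmatched t2 rows kept: 1.

(Carol, 7); (Carol, 7); (Carol, NULL); (Carol, NULL); (Uma, 4); (NULL, 2)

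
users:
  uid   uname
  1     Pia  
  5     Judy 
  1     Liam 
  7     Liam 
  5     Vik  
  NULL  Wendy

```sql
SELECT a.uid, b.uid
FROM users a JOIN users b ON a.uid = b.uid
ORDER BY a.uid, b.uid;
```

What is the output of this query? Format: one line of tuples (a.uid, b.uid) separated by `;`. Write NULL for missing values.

(1, 1); (1, 1); (1, 1); (1, 1); (5, 5); (5, 5); (5, 5); (5, 5); (7, 7)

INNER JOIN keeps only pairs where the ON condition holds.
Matching on a.uid = b.uid. A NULL in a compared column never satisfies the condition.
- a row (uid=1): matches 2 b row(s) → 2 output row(s).
- a row (uid=5): matches 2 b row(s) → 2 output row(s).
- a row (uid=1): matches 2 b row(s) → 2 output row(s).
- a row (uid=7): matches 1 b row(s) → 1 output row(s).
- a row (uid=5): matches 2 b row(s) → 2 output row(s).
- a row (uid=NULL): no match → dropped.
After projecting and ordering:
a.uid | b.uid
1 | 1
1 | 1
1 | 1
1 | 1
5 | 5
5 | 5
5 | 5
5 | 5
7 | 7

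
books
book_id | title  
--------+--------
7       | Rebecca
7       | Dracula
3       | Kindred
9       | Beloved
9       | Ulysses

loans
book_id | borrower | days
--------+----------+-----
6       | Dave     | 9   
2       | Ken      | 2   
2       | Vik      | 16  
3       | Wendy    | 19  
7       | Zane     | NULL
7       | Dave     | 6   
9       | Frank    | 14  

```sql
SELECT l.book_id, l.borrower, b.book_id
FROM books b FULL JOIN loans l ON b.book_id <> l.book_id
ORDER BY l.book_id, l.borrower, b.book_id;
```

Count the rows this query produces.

FULL OUTER JOIN keeps every row from both sides; unmatched rows get NULL for the other side's columns.
Matching on b.book_id <> l.book_id.
- book_id=7: 5 matching l row(s), so 5 row(s) emitted.
- book_id=7: 5 matching l row(s), so 5 row(s) emitted.
- book_id=3: 6 matching l row(s), so 6 row(s) emitted.
- book_id=9: 6 matching l row(s), so 6 row(s) emitted.
- book_id=9: 6 matching l row(s), so 6 row(s) emitted.
Total: 28 rows.

28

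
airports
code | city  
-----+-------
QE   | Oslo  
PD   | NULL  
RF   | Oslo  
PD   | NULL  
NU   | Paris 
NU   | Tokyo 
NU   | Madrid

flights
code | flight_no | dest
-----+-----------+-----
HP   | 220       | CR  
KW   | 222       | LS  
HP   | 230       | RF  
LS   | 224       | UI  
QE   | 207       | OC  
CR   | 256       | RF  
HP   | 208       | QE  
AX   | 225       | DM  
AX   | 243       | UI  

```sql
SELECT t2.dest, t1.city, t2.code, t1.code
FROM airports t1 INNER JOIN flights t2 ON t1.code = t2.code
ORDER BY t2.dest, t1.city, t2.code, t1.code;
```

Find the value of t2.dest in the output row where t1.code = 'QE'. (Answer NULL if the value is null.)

INNER JOIN keeps only pairs where the ON condition holds.
Matching on t1.code = t2.code.
Matched pairs: 1.

OC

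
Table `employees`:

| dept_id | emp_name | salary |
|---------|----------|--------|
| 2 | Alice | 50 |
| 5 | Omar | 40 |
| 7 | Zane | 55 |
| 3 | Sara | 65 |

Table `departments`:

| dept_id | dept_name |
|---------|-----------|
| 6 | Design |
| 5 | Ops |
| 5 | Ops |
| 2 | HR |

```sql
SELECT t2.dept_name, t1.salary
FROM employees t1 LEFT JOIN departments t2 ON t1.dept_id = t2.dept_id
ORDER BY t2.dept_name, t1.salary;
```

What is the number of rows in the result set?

LEFT JOIN keeps every row from `employees`; unmatched rows get NULL for `departments`'s columns.
Matching on t1.dept_id = t2.dept_id.
- t1 row (dept_id=2): matches 1 t2 row(s) → 1 output row(s).
- t1 row (dept_id=5): matches 2 t2 row(s) → 2 output row(s).
- t1 row (dept_id=7): no match → kept, t2 columns NULL.
- t1 row (dept_id=3): no match → kept, t2 columns NULL.
Total: 3 matched + 2 padded = 5 rows.

5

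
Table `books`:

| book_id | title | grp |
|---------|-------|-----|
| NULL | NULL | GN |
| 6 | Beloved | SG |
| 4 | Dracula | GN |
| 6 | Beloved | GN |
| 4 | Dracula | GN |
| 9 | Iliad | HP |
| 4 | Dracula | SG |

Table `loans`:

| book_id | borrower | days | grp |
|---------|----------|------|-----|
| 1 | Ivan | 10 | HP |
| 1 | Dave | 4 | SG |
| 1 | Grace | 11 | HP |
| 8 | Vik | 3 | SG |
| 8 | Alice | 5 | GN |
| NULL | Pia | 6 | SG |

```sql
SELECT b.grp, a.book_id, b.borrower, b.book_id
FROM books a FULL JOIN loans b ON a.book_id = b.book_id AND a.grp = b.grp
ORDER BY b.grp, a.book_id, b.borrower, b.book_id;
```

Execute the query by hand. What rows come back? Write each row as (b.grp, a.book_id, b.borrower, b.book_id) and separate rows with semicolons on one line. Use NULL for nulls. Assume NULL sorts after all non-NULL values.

FULL OUTER JOIN keeps every row from both sides; unmatched rows get NULL for the other side's columns.
Matching on a.book_id = b.book_id AND a.grp = b.grp. A NULL in a compared column never satisfies the condition.
- a[0] book_id=NULL, grp=GN → no match; kept with NULLs on the b side.
- a[1] book_id=6, grp=SG → no match; kept with NULLs on the b side.
- a[2] book_id=4, grp=GN → no match; kept with NULLs on the b side.
- a[3] book_id=6, grp=GN → no match; kept with NULLs on the b side.
- a[4] book_id=4, grp=GN → no match; kept with NULLs on the b side.
- a[5] book_id=9, grp=HP → no match; kept with NULLs on the b side.
- a[6] book_id=4, grp=SG → no match; kept with NULLs on the b side.
- 6 b row(s) had no a match → kept, a columns NULL.

(GN, NULL, Alice, 8); (HP, NULL, Grace, 1); (HP, NULL, Ivan, 1); (SG, NULL, Dave, 1); (SG, NULL, Pia, NULL); (SG, NULL, Vik, 8); (NULL, 4, NULL, NULL); (NULL, 4, NULL, NULL); (NULL, 4, NULL, NULL); (NULL, 6, NULL, NULL); (NULL, 6, NULL, NULL); (NULL, 9, NULL, NULL); (NULL, NULL, NULL, NULL)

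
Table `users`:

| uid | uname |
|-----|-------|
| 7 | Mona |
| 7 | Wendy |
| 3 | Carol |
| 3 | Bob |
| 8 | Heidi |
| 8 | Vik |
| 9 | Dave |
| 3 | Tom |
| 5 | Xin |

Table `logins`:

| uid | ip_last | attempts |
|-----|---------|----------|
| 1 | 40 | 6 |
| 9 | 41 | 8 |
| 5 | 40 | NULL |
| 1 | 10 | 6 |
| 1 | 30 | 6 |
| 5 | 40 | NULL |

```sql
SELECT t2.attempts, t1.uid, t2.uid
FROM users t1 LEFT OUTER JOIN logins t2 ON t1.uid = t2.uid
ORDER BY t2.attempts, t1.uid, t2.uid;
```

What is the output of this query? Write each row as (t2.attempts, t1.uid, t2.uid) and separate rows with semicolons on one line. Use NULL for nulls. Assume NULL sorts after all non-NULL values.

LEFT JOIN keeps every row from `users`; unmatched rows get NULL for `logins`'s columns.
Matching on t1.uid = t2.uid.
Matched pairs: 3; unmatched t1 rows kept: 7.

(8, 9, 9); (NULL, 3, NULL); (NULL, 3, NULL); (NULL, 3, NULL); (NULL, 5, 5); (NULL, 5, 5); (NULL, 7, NULL); (NULL, 7, NULL); (NULL, 8, NULL); (NULL, 8, NULL)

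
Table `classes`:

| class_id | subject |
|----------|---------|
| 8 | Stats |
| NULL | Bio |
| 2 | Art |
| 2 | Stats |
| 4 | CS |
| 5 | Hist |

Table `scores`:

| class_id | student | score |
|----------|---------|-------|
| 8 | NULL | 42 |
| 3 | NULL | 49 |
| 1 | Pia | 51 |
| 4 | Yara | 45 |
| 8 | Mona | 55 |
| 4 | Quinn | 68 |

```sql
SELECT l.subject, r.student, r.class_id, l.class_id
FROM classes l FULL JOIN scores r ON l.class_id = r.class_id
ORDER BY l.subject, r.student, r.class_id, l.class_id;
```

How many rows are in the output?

FULL OUTER JOIN keeps every row from both sides; unmatched rows get NULL for the other side's columns.
Matching on l.class_id = r.class_id. A NULL in a compared column never satisfies the condition.
- l[0] class_id=8 → 2 match(es) in r → 2 row(s).
- l[1] class_id=NULL → no match; kept with NULLs on the r side.
- l[2] class_id=2 → no match; kept with NULLs on the r side.
- l[3] class_id=2 → no match; kept with NULLs on the r side.
- l[4] class_id=4 → 2 match(es) in r → 2 row(s).
- l[5] class_id=5 → no match; kept with NULLs on the r side.
- 2 row(s) from r found no l partner → padded with NULL.
Total: 4 matched + 6 padded = 10 rows.

10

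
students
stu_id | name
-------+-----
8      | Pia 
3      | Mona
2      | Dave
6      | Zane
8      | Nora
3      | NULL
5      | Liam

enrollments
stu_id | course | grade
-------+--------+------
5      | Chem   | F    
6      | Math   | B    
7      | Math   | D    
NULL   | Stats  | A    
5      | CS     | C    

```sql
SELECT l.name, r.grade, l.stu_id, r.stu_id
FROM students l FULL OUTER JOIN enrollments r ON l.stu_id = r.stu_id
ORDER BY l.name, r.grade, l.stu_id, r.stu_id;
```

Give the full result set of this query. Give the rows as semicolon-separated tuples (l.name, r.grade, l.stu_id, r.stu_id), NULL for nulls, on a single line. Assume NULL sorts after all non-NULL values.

(Dave, NULL, 2, NULL); (Liam, C, 5, 5); (Liam, F, 5, 5); (Mona, NULL, 3, NULL); (Nora, NULL, 8, NULL); (Pia, NULL, 8, NULL); (Zane, B, 6, 6); (NULL, A, NULL, NULL); (NULL, D, NULL, 7); (NULL, NULL, 3, NULL)

FULL OUTER JOIN keeps every row from both sides; unmatched rows get NULL for the other side's columns.
Matching on l.stu_id = r.stu_id. A NULL in a compared column never satisfies the condition.
Matched pairs: 3; unmatched l rows kept: 5; unmatched r rows kept: 2.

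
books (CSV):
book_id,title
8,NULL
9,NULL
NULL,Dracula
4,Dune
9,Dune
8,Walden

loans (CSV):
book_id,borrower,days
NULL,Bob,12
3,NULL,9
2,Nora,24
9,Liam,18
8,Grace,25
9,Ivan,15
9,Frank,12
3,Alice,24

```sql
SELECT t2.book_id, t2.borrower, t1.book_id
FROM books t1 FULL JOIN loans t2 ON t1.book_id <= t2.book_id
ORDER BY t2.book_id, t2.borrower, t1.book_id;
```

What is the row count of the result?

FULL OUTER JOIN keeps every row from both sides; unmatched rows get NULL for the other side's columns.
Matching on t1.book_id <= t2.book_id. A NULL in a compared column never satisfies the condition.
- book_id=8: 4 matching t2 row(s), so 4 row(s) emitted.
- book_id=9: 3 matching t2 row(s), so 3 row(s) emitted.
- book_id=NULL: no t2 row matches, row kept with t2 columns NULL.
- book_id=4: 4 matching t2 row(s), so 4 row(s) emitted.
- book_id=9: 3 matching t2 row(s), so 3 row(s) emitted.
- book_id=8: 4 matching t2 row(s), so 4 row(s) emitted.
- 4 t2 row(s) had no t1 match → kept, t1 columns NULL.
Total: 18 matched + 5 padded = 23 rows.

23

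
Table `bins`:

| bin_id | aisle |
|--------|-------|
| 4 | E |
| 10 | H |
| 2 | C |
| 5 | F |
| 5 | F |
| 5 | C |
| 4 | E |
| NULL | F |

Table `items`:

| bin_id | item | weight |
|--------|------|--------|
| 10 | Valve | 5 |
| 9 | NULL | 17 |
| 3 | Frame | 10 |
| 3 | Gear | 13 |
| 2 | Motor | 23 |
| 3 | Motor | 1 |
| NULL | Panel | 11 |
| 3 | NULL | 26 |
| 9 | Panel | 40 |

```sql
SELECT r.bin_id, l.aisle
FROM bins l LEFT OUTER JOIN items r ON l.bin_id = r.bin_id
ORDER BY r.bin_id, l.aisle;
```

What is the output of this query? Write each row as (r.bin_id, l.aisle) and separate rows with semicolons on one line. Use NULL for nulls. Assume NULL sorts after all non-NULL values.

(2, C); (10, H); (NULL, C); (NULL, E); (NULL, E); (NULL, F); (NULL, F); (NULL, F)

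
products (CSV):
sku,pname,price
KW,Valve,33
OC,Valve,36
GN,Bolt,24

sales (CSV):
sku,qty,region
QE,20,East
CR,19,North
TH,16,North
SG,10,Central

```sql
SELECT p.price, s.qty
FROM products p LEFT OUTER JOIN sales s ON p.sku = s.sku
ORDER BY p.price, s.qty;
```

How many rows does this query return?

3

LEFT JOIN keeps every row from `products`; unmatched rows get NULL for `sales`'s columns.
Matching on p.sku = s.sku.
Matched pairs: 0; unmatched p rows kept: 3.
Total: 0 matched + 3 padded = 3 rows.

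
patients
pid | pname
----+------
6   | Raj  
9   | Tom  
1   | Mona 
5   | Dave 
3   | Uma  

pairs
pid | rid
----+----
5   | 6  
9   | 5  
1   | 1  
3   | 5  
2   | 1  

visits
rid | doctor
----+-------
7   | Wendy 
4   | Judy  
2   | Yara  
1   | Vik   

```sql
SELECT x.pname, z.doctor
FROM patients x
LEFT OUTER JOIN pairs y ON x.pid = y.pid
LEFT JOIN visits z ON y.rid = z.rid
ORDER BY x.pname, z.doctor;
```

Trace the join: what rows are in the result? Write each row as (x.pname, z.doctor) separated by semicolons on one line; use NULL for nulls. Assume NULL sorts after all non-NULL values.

Step 1 — x LEFT JOIN y on pid → 5 row(s).
Then LEFT JOIN `visits z` on rid: each of those 5 rows is kept; rows whose y.rid has no match in z get NULL for z's columns.

(Dave, NULL); (Mona, Vik); (Raj, NULL); (Tom, NULL); (Uma, NULL)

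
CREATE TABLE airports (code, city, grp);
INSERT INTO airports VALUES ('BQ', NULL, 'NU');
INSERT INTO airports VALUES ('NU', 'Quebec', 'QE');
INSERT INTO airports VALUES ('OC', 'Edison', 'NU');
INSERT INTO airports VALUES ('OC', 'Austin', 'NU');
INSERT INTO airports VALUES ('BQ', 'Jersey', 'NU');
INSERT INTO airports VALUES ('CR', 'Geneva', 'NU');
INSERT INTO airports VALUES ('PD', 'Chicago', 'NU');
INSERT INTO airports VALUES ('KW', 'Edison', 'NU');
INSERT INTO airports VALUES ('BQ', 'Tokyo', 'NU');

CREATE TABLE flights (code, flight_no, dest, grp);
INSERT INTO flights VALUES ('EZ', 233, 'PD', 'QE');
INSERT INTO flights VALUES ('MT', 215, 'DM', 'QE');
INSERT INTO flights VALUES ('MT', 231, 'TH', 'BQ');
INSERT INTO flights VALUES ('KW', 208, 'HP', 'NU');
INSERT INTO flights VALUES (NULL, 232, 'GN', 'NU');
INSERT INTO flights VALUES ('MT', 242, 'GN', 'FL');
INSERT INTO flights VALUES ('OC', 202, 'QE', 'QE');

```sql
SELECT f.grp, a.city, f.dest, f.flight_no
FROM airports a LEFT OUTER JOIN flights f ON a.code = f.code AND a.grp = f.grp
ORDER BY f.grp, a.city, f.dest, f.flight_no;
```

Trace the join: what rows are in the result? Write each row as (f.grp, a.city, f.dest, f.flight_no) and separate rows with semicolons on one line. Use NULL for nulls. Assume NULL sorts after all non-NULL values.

(NU, Edison, HP, 208); (NULL, Austin, NULL, NULL); (NULL, Chicago, NULL, NULL); (NULL, Edison, NULL, NULL); (NULL, Geneva, NULL, NULL); (NULL, Jersey, NULL, NULL); (NULL, Quebec, NULL, NULL); (NULL, Tokyo, NULL, NULL); (NULL, NULL, NULL, NULL)

LEFT JOIN keeps every row from `airports`; unmatched rows get NULL for `flights`'s columns.
Matching on a.code = f.code AND a.grp = f.grp. A NULL in a compared column never satisfies the condition.
Matched pairs: 1; unmatched a rows kept: 8.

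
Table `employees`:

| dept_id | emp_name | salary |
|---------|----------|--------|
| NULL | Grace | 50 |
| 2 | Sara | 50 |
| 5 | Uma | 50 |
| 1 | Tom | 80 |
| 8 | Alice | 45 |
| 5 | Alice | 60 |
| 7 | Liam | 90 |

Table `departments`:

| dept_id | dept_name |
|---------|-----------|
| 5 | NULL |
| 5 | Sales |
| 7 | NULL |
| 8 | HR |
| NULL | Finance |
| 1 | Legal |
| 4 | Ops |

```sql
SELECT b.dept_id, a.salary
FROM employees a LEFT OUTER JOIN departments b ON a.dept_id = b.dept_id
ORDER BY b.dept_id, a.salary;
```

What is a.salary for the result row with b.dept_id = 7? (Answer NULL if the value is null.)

LEFT JOIN keeps every row from `employees`; unmatched rows get NULL for `departments`'s columns.
Matching on a.dept_id = b.dept_id. A NULL in a compared column never satisfies the condition.
Matched pairs: 7; unmatched a rows kept: 2.

90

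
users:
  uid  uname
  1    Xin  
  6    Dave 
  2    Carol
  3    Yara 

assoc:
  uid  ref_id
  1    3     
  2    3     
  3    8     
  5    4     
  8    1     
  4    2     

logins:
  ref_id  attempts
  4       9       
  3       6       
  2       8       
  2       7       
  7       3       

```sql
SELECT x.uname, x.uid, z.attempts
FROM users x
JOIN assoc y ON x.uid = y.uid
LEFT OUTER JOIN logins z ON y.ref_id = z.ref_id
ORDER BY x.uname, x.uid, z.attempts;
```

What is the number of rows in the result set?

3

Joins associate left-to-right: users INNER JOIN assoc on uid gives 3 intermediate row(s).
Then LEFT JOIN `logins z` on ref_id: each of those 3 rows is kept; rows whose y.ref_id has no match in z get NULL for z's columns.
Result: 3 row(s).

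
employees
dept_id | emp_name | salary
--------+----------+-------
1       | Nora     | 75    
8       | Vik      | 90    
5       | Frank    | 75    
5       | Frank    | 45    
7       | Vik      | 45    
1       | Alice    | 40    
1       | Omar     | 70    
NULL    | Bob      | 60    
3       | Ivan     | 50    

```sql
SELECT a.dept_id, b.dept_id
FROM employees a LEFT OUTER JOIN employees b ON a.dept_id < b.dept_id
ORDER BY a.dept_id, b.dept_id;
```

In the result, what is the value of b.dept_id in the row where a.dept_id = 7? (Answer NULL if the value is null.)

LEFT JOIN keeps every row from `employees a`; unmatched rows get NULL for `employees b`'s columns.
Matching on a.dept_id < b.dept_id. A NULL in a compared column never satisfies the condition.
Matched pairs: 24; unmatched a rows kept: 2.

8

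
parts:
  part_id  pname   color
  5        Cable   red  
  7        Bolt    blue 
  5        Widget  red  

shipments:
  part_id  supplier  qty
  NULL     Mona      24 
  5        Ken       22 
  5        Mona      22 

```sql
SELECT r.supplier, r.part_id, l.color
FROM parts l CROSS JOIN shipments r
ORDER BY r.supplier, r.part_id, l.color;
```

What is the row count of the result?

9

CROSS JOIN pairs every row of `parts` with every row of `shipments`: 3 × 3 = 9 rows.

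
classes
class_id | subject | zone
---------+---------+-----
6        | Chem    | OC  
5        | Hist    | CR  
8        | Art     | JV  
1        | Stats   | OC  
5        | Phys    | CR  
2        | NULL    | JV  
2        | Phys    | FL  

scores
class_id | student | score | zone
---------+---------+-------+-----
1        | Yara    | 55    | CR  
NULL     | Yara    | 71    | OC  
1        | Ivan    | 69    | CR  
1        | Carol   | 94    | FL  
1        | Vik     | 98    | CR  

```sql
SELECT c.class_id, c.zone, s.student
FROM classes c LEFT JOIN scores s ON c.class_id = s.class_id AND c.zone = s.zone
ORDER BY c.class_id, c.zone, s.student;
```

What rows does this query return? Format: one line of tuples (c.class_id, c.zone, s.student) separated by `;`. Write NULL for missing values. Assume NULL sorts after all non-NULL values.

(1, OC, NULL); (2, FL, NULL); (2, JV, NULL); (5, CR, NULL); (5, CR, NULL); (6, OC, NULL); (8, JV, NULL)

LEFT JOIN keeps every row from `classes`; unmatched rows get NULL for `scores`'s columns.
Matching on c.class_id = s.class_id AND c.zone = s.zone. A NULL in a compared column never satisfies the condition.
Matched pairs: 0; unmatched c rows kept: 7.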